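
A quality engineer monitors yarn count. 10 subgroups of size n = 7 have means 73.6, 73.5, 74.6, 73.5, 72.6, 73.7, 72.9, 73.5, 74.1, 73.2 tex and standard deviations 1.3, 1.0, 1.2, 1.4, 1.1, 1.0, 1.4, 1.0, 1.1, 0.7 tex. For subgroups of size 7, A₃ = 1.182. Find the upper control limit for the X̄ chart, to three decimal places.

74.844

X̄̄ = (73.6 + 73.5 + 74.6 + 73.5 + 72.6 + 73.7 + 72.9 + 73.5 + 74.1 + 73.2) / 10 = 73.5200
s̄ = (1.3 + 1.0 + 1.2 + 1.4 + 1.1 + 1.0 + 1.4 + 1.0 + 1.1 + 0.7) / 10 = 1.1200
UCL = X̄̄ + A₃·s̄ = 73.5200 + 1.182 × 1.1200 = 74.8438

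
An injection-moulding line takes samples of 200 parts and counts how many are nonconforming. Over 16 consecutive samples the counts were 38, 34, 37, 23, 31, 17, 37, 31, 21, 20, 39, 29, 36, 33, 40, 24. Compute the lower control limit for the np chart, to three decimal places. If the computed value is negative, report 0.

15.347

p̄ = Σdᵢ / (k·n) = 490 / (16 × 200) = 0.15313
LCL = np̄ − 3·√(np̄(1−p̄)) = 30.6250 − 3 × 5.0927 = 15.3469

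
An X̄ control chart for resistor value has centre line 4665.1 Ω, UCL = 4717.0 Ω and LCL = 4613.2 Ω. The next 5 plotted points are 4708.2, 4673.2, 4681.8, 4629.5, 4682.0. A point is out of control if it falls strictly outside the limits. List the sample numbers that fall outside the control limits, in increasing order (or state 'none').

none

All 5 points lie within [4613.2, 4717.0].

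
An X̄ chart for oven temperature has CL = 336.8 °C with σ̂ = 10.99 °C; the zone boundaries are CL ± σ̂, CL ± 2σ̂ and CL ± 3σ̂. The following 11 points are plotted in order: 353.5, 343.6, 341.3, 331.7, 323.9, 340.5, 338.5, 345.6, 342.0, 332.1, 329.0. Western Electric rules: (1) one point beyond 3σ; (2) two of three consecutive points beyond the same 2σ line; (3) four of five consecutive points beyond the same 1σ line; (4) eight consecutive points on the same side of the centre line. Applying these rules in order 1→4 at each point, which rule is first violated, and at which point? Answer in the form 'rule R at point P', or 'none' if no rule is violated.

none

Zone of each point (C = within 1σ̂, B = 1σ̂–2σ̂, A = 2σ̂–3σ̂, * = beyond 3σ̂; sign = side of CL): 1:+B, 2:+C, 3:+C, 4:-C, 5:-B, 6:+C, 7:+C, 8:+C, 9:+C, 10:-C, 11:-C
No rule fires across all 11 points.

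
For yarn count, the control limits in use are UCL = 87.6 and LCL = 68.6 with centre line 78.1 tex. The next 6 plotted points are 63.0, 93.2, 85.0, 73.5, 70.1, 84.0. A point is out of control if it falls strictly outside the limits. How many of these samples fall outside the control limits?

2

Compare each point to [68.6, 87.6]: sample 1 = 63.0 < LCL; sample 2 = 93.2 > UCL.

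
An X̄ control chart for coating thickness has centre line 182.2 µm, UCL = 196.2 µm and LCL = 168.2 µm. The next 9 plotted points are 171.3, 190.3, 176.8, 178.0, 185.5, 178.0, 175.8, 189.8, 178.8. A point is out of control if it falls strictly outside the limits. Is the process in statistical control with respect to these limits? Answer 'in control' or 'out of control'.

All 9 points lie within [168.2, 196.2].

in control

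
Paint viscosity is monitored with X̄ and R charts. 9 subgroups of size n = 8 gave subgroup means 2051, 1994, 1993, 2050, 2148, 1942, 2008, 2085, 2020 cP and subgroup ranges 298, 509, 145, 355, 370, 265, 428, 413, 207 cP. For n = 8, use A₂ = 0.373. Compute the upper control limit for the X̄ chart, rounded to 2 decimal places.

X̄̄ = (2051 + 1994 + 1993 + 2050 + 2148 + 1942 + 2008 + 2085 + 2020) / 9 = 18291.0000 / 9 = 2032.3333
R̄ = (298 + 509 + 145 + 355 + 370 + 265 + 428 + 413 + 207) / 9 = 2990.0000 / 9 = 332.2222
UCL = X̄̄ + A₂·R̄ = 2032.3333 + 0.373 × 332.2222 = 2156.2522

2156.25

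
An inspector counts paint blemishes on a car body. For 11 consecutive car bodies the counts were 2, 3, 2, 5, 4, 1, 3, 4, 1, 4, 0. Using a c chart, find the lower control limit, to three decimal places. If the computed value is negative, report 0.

0.000

c̄ = (2 + 3 + 2 + 5 + 4 + 1 + 3 + 4 + 1 + 4 + 0) / 11 = 29 / 11 = 2.6364
LCL = c̄ − 3√c̄ = 2.6364 − 3 × 1.6237 = -2.2347 → 0 (cannot be negative)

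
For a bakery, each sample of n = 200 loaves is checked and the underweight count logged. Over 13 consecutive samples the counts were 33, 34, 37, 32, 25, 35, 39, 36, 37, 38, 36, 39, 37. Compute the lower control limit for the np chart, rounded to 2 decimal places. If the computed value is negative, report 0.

p̄ = Σdᵢ / (k·n) = 458 / (13 × 200) = 0.17615
LCL = np̄ − 3·√(np̄(1−p̄)) = 35.2308 − 3 × 5.3875 = 19.0684

19.07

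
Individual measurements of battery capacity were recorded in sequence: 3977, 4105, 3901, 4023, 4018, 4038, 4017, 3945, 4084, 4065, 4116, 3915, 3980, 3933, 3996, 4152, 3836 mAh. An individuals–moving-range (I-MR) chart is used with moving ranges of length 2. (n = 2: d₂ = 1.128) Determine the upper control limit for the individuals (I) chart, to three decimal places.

X̄ = (3977 + 4105 + 3901 + 4023 + 4018 + 4038 + 4017 + 3945 + 4084 + 4065 + 4116 + 3915 + 3980 + 3933 + 3996 + 4152 + 3836) / 17 = 4005.9412
Moving ranges: 128, 204, 122, 5, 20, 21, 72, 139, 19, 51, 201, 65, 47, 63, 156, 316; M̄R̄ = 1629.0000 / 16 = 101.8125
UCL = X̄ + 3·M̄R̄/d₂ = 4005.9412 + 3 × 101.8125 / 1.128 = 4276.7191

4276.719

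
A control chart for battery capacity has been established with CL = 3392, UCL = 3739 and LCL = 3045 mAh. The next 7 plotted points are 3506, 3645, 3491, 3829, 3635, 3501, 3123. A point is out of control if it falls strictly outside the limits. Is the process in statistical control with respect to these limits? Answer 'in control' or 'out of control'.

Compare each point to [3045, 3739]: sample 4 = 3829 > UCL.

out of control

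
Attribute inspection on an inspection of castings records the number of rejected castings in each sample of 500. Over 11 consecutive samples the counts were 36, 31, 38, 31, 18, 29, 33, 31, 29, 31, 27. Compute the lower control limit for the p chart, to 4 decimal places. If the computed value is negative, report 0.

p̄ = Σdᵢ / (k·n) = 334 / (11 × 500) = 0.06073
LCL = p̄ − 3·√(p̄(1−p̄)/n) = 0.06073 − 3 × 0.01068 = 0.02868

0.0287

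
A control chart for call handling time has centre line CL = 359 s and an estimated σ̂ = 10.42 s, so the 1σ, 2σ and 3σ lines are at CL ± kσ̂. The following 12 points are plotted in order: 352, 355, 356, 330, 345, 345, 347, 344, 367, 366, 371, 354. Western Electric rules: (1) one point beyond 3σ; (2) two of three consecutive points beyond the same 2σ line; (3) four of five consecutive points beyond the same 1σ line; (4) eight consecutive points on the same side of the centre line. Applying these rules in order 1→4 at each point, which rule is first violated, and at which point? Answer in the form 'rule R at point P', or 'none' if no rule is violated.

Zone of each point (C = within 1σ̂, B = 1σ̂–2σ̂, A = 2σ̂–3σ̂, * = beyond 3σ̂; sign = side of CL): 1:-C, 2:-C, 3:-C, 4:-A, 5:-B, 6:-B, 7:-B, 8:-B, 9:+C, 10:+C, 11:+B, 12:-C
Rule 3 (four of five consecutive points beyond the same 1σ limit) is satisfied at point 7.

rule 3 at point 7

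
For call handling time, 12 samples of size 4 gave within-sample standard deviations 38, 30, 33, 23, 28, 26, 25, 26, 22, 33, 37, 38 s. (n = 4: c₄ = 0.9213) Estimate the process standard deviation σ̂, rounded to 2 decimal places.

32.47

s̄ = (38 + 30 + 33 + 23 + 28 + 26 + 25 + 26 + 22 + 33 + 37 + 38) / 12 = 29.9167
σ̂ = s̄ / c₄ = 29.9167 / 0.9213 = 32.4722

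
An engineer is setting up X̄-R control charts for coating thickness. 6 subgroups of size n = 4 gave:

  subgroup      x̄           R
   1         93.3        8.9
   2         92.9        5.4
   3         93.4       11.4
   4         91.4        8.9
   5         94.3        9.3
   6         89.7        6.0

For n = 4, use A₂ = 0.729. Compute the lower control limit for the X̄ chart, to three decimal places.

X̄̄ = (93.3 + 92.9 + 93.4 + 91.4 + 94.3 + 89.7) / 6 = 555.0000 / 6 = 92.5000
R̄ = (8.9 + 5.4 + 11.4 + 8.9 + 9.3 + 6.0) / 6 = 49.9000 / 6 = 8.3167
LCL = X̄̄ − A₂·R̄ = 92.5000 − 0.729 × 8.3167 = 86.4372

86.437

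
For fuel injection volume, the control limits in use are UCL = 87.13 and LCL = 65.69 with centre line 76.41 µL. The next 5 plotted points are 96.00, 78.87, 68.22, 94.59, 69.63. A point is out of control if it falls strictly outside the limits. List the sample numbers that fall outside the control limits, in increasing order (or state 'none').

1, 4

Compare each point to [65.69, 87.13]: sample 1 = 96.00 > UCL; sample 4 = 94.59 > UCL.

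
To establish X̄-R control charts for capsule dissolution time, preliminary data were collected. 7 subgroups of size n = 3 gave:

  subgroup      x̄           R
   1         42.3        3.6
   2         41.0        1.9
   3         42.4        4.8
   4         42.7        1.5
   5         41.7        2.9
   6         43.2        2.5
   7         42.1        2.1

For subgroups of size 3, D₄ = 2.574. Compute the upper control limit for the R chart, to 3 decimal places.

7.097

R̄ = (3.6 + 1.9 + 4.8 + 1.5 + 2.9 + 2.5 + 2.1) / 7 = 19.3000 / 7 = 2.7571
UCL_R = D₄·R̄ = 2.574 × 2.7571 = 7.0969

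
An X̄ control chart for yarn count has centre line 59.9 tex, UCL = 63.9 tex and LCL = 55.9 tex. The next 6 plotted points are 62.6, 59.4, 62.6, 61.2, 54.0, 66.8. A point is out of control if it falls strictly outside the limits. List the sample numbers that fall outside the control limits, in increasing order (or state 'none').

5, 6

Compare each point to [55.9, 63.9]: sample 5 = 54.0 < LCL; sample 6 = 66.8 > UCL.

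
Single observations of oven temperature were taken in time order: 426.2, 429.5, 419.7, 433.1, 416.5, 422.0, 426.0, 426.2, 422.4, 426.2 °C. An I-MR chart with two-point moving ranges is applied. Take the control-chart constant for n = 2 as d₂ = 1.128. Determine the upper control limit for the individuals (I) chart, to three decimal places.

442.629

X̄ = (426.2 + 429.5 + 419.7 + 433.1 + 416.5 + 422.0 + 426.0 + 426.2 + 422.4 + 426.2) / 10 = 424.7800
Moving ranges: 3.3, 9.8, 13.4, 16.6, 5.5, 4.0, 0.2, 3.8, 3.8; M̄R̄ = 60.4000 / 9 = 6.7111
UCL = X̄ + 3·M̄R̄/d₂ = 424.7800 + 3 × 6.7111 / 1.128 = 442.6287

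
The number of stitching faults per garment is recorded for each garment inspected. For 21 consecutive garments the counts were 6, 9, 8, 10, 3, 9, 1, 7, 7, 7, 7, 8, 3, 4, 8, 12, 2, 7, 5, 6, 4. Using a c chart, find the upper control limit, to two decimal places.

13.88

c̄ = (6 + 9 + 8 + 10 + 3 + 9 + 1 + 7 + 7 + 7 + 7 + 8 + 3 + 4 + 8 + 12 + 2 + 7 + 5 + 6 + 4) / 21 = 133 / 21 = 6.3333
UCL = c̄ + 3√c̄ = 6.3333 + 3 × √6.3333 = 6.3333 + 3 × 2.5166 = 13.8832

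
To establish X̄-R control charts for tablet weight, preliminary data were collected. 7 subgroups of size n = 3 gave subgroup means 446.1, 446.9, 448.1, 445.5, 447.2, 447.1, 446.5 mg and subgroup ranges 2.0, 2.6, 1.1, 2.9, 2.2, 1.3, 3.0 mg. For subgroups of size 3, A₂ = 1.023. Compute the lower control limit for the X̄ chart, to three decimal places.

444.565

X̄̄ = (446.1 + 446.9 + 448.1 + 445.5 + 447.2 + 447.1 + 446.5) / 7 = 3127.4000 / 7 = 446.7714
R̄ = (2.0 + 2.6 + 1.1 + 2.9 + 2.2 + 1.3 + 3.0) / 7 = 15.1000 / 7 = 2.1571
LCL = X̄̄ − A₂·R̄ = 446.7714 − 1.023 × 2.1571 = 444.5647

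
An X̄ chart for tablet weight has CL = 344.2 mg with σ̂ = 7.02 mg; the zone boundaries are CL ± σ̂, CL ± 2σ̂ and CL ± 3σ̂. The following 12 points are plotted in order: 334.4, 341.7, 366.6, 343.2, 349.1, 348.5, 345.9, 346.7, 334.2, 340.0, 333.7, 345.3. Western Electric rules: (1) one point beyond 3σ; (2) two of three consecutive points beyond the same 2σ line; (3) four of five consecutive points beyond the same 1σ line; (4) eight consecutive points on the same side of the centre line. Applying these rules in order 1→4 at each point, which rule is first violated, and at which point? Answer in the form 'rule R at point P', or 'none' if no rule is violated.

Zone of each point (C = within 1σ̂, B = 1σ̂–2σ̂, A = 2σ̂–3σ̂, * = beyond 3σ̂; sign = side of CL): 1:-B, 2:-C, 3:+*, 4:-C, 5:+C, 6:+C, 7:+C, 8:+C, 9:-B, 10:-C, 11:-B, 12:+C
Rule 1 (one point beyond the 3σ limits) is satisfied at point 3.

rule 1 at point 3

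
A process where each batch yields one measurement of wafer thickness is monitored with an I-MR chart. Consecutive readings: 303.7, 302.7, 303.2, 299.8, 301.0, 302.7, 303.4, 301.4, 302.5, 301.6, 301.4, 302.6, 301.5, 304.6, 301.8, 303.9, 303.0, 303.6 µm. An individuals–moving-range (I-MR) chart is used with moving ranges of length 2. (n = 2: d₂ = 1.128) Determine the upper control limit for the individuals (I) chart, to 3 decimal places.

X̄ = (303.7 + 302.7 + 303.2 + 299.8 + 301.0 + 302.7 + 303.4 + 301.4 + 302.5 + 301.6 + 301.4 + 302.6 + 301.5 + 304.6 + 301.8 + 303.9 + 303.0 + 303.6) / 18 = 302.4667
Moving ranges: 1.0, 0.5, 3.4, 1.2, 1.7, 0.7, 2.0, 1.1, 0.9, 0.2, 1.2, 1.1, 3.1, 2.8, 2.1, 0.9, 0.6; M̄R̄ = 24.5000 / 17 = 1.4412
UCL = X̄ + 3·M̄R̄/d₂ = 302.4667 + 3 × 1.4412 / 1.128 = 306.2996

306.300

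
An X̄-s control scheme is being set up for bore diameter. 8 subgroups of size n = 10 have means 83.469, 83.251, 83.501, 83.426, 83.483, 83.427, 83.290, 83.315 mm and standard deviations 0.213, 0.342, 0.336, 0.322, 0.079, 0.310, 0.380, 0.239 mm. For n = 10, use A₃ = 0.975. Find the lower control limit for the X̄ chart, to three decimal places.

X̄̄ = (83.469 + 83.251 + 83.501 + 83.426 + 83.483 + 83.427 + 83.290 + 83.315) / 8 = 83.3953
s̄ = (0.213 + 0.342 + 0.336 + 0.322 + 0.079 + 0.310 + 0.380 + 0.239) / 8 = 0.2776
LCL = X̄̄ − A₃·s̄ = 83.3953 − 0.975 × 0.2776 = 83.1246

83.125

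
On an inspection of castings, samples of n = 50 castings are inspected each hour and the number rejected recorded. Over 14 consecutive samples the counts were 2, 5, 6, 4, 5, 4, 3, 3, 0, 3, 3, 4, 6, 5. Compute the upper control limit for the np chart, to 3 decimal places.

9.397

p̄ = Σdᵢ / (k·n) = 53 / (14 × 50) = 0.07571
UCL = np̄ + 3·√(np̄(1−p̄)) = 3.7857 + 3 × √(3.7857×0.92429) = 3.7857 + 3 × 1.8706 = 9.3975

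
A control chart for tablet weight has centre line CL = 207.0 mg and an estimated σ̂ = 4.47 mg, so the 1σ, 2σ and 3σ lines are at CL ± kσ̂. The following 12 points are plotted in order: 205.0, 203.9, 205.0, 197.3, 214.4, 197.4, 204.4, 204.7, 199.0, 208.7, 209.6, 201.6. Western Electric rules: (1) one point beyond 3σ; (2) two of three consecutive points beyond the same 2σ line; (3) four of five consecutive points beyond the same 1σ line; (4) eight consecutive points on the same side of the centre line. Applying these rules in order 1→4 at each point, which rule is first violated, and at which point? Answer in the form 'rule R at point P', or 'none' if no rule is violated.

rule 2 at point 6

Zone of each point (C = within 1σ̂, B = 1σ̂–2σ̂, A = 2σ̂–3σ̂, * = beyond 3σ̂; sign = side of CL): 1:-C, 2:-C, 3:-C, 4:-A, 5:+B, 6:-A, 7:-C, 8:-C, 9:-B, 10:+C, 11:+C, 12:-B
Rule 2 (two of three consecutive points beyond the same 2σ limit) is satisfied at point 6.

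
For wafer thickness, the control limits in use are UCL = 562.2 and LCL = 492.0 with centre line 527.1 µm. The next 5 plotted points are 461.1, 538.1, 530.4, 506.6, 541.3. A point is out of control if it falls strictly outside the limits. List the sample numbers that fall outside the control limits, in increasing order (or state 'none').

1

Compare each point to [492.0, 562.2]: sample 1 = 461.1 < LCL.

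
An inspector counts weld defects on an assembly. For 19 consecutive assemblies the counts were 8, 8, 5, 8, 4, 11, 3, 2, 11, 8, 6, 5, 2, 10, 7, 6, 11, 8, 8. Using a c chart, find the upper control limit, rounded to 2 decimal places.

c̄ = (8 + 8 + 5 + 8 + 4 + 11 + 3 + 2 + 11 + 8 + 6 + 5 + 2 + 10 + 7 + 6 + 11 + 8 + 8) / 19 = 131 / 19 = 6.8947
UCL = c̄ + 3√c̄ = 6.8947 + 3 × √6.8947 = 6.8947 + 3 × 2.6258 = 14.7721

14.77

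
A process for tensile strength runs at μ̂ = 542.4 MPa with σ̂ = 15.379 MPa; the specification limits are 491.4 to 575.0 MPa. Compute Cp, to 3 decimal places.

0.906

Cp = (USL − LSL) / (6σ̂) = (575.0 − 491.4) / (6 × 15.379) = 83.6000 / 92.2740 = 0.9060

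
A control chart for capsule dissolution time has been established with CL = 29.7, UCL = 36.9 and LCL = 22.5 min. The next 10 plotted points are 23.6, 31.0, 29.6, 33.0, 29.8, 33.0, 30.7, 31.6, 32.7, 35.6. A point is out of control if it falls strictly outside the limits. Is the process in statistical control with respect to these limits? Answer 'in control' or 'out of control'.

All 10 points lie within [22.5, 36.9].

in control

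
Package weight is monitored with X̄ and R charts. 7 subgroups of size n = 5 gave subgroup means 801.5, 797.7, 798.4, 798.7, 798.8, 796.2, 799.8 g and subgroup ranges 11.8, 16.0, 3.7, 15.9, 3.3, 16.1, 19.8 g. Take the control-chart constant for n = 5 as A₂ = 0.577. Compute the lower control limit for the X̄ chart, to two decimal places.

791.59

X̄̄ = (801.5 + 797.7 + 798.4 + 798.7 + 798.8 + 796.2 + 799.8) / 7 = 5591.1000 / 7 = 798.7286
R̄ = (11.8 + 16.0 + 3.7 + 15.9 + 3.3 + 16.1 + 19.8) / 7 = 86.6000 / 7 = 12.3714
LCL = X̄̄ − A₂·R̄ = 798.7286 − 0.577 × 12.3714 = 791.5903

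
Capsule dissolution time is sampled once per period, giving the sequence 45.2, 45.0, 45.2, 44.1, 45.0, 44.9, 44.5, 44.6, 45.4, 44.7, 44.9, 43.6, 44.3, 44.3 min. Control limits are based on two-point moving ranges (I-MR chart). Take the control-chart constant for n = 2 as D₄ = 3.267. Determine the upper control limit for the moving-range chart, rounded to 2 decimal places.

Moving ranges: 0.2, 0.2, 1.1, 0.9, 0.1, 0.4, 0.1, 0.8, 0.7, 0.2, 1.3, 0.7, 0.0; M̄R̄ = 6.7000 / 13 = 0.5154
UCL_MR = D₄·M̄R̄ = 3.267 × 0.5154 = 1.6838

1.68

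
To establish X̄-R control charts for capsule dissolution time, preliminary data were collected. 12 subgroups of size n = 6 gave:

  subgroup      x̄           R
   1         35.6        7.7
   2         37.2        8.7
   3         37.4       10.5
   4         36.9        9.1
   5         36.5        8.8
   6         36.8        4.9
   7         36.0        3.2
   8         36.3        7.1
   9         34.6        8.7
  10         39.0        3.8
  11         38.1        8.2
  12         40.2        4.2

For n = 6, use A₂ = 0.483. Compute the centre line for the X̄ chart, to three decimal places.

37.050

X̄̄ = (35.6 + 37.2 + 37.4 + 36.9 + 36.5 + 36.8 + 36.0 + 36.3 + 34.6 + 39.0 + 38.1 + 40.2) / 12 = 444.6000 / 12 = 37.0500
CL = X̄̄ = 37.0500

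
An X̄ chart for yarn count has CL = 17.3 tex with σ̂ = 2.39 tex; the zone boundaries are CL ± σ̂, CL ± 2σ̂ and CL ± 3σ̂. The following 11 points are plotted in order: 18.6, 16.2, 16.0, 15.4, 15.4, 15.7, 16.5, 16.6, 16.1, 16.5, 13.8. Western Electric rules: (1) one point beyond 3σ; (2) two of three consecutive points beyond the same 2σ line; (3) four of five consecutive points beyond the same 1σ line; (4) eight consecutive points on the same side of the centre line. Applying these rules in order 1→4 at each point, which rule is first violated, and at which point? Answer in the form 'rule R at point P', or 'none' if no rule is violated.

rule 4 at point 9

Zone of each point (C = within 1σ̂, B = 1σ̂–2σ̂, A = 2σ̂–3σ̂, * = beyond 3σ̂; sign = side of CL): 1:+C, 2:-C, 3:-C, 4:-C, 5:-C, 6:-C, 7:-C, 8:-C, 9:-C, 10:-C, 11:-B
Rule 4 (eight consecutive points on the same side of the centre line) is satisfied at point 9.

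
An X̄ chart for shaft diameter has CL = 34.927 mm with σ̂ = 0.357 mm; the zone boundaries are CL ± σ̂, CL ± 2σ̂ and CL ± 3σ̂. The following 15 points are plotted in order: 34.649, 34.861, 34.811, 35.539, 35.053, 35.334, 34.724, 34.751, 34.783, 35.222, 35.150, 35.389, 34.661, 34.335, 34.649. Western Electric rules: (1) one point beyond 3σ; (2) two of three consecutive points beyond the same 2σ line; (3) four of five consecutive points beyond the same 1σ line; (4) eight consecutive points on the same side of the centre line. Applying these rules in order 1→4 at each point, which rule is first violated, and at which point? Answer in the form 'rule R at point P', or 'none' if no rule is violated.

Zone of each point (C = within 1σ̂, B = 1σ̂–2σ̂, A = 2σ̂–3σ̂, * = beyond 3σ̂; sign = side of CL): 1:-C, 2:-C, 3:-C, 4:+B, 5:+C, 6:+B, 7:-C, 8:-C, 9:-C, 10:+C, 11:+C, 12:+B, 13:-C, 14:-B, 15:-C
No rule fires across all 15 points.

none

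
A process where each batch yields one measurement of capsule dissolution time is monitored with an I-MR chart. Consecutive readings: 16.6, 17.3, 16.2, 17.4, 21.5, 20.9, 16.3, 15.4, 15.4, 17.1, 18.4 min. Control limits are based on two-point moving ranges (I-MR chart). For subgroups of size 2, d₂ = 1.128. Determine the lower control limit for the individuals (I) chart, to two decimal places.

13.19

X̄ = (16.6 + 17.3 + 16.2 + 17.4 + 21.5 + 20.9 + 16.3 + 15.4 + 15.4 + 17.1 + 18.4) / 11 = 17.5000
Moving ranges: 0.7, 1.1, 1.2, 4.1, 0.6, 4.6, 0.9, 0.0, 1.7, 1.3; M̄R̄ = 16.2000 / 10 = 1.6200
LCL = X̄ − 3·M̄R̄/d₂ = 17.5000 − 3 × 1.6200 / 1.128 = 13.1915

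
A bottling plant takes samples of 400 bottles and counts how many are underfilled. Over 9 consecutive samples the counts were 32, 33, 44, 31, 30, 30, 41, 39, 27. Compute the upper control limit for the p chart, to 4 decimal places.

0.1272

p̄ = Σdᵢ / (k·n) = 307 / (9 × 400) = 0.08528
UCL = p̄ + 3·√(p̄(1−p̄)/n) = 0.08528 + 3 × √(0.08528×0.91472/400) = 0.08528 + 3 × 0.01396 = 0.12717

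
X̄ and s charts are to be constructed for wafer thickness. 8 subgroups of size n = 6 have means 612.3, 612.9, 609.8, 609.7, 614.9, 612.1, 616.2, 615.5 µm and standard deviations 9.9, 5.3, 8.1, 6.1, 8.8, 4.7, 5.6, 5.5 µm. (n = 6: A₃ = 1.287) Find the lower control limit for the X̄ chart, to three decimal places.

X̄̄ = (612.3 + 612.9 + 609.8 + 609.7 + 614.9 + 612.1 + 616.2 + 615.5) / 8 = 612.9250
s̄ = (9.9 + 5.3 + 8.1 + 6.1 + 8.8 + 4.7 + 5.6 + 5.5) / 8 = 6.7500
LCL = X̄̄ − A₃·s̄ = 612.9250 − 1.287 × 6.7500 = 604.2378

604.238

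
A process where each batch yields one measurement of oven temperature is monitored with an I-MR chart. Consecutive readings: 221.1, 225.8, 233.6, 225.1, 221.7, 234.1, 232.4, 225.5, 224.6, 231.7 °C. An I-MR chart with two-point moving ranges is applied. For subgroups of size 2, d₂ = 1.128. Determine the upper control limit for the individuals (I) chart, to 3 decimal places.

243.340

X̄ = (221.1 + 225.8 + 233.6 + 225.1 + 221.7 + 234.1 + 232.4 + 225.5 + 224.6 + 231.7) / 10 = 227.5600
Moving ranges: 4.7, 7.8, 8.5, 3.4, 12.4, 1.7, 6.9, 0.9, 7.1; M̄R̄ = 53.4000 / 9 = 5.9333
UCL = X̄ + 3·M̄R̄/d₂ = 227.5600 + 3 × 5.9333 / 1.128 = 243.3401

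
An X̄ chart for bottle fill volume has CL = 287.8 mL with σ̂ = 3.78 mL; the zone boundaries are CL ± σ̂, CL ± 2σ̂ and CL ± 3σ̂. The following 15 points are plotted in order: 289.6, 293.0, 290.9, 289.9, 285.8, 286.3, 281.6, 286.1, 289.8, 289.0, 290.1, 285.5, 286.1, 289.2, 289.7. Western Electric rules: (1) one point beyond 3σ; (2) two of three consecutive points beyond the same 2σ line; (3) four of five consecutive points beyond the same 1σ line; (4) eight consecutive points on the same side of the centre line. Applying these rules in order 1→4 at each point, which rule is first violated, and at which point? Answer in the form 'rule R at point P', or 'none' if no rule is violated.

none

Zone of each point (C = within 1σ̂, B = 1σ̂–2σ̂, A = 2σ̂–3σ̂, * = beyond 3σ̂; sign = side of CL): 1:+C, 2:+B, 3:+C, 4:+C, 5:-C, 6:-C, 7:-B, 8:-C, 9:+C, 10:+C, 11:+C, 12:-C, 13:-C, 14:+C, 15:+C
No rule fires across all 15 points.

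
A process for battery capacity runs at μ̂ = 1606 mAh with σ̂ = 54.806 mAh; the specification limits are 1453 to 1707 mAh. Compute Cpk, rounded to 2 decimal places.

0.61

Cpu = (USL − μ̂) / (3σ̂) = (1707 − 1606) / (3 × 54.806) = 0.6143; Cpl = (μ̂ − LSL) / (3σ̂) = (1606 − 1453) / (3 × 54.806) = 0.9306; Cpk = min(Cpu, Cpl) = 0.6143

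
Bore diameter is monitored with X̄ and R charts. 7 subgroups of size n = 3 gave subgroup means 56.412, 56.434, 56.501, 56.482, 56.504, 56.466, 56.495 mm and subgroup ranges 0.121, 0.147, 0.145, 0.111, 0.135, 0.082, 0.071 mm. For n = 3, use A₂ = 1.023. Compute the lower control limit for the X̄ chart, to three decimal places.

56.352

X̄̄ = (56.412 + 56.434 + 56.501 + 56.482 + 56.504 + 56.466 + 56.495) / 7 = 395.2940 / 7 = 56.4706
R̄ = (0.121 + 0.147 + 0.145 + 0.111 + 0.135 + 0.082 + 0.071) / 7 = 0.8120 / 7 = 0.1160
LCL = X̄̄ − A₂·R̄ = 56.4706 − 1.023 × 0.1160 = 56.3519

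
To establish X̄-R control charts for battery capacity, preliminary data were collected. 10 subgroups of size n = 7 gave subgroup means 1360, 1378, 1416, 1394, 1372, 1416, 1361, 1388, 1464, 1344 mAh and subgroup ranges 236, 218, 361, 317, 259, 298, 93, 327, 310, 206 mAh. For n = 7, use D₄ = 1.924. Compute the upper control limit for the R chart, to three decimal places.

505.050

R̄ = (236 + 218 + 361 + 317 + 259 + 298 + 93 + 327 + 310 + 206) / 10 = 2625.0000 / 10 = 262.5000
UCL_R = D₄·R̄ = 1.924 × 262.5000 = 505.0500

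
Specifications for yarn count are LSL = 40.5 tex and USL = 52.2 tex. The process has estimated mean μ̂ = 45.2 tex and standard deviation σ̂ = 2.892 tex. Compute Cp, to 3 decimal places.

Cp = (USL − LSL) / (6σ̂) = (52.2 − 40.5) / (6 × 2.892) = 11.7000 / 17.3520 = 0.6743

0.674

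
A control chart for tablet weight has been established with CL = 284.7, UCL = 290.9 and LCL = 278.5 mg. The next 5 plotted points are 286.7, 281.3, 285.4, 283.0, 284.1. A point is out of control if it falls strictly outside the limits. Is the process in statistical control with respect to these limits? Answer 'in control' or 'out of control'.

in control

All 5 points lie within [278.5, 290.9].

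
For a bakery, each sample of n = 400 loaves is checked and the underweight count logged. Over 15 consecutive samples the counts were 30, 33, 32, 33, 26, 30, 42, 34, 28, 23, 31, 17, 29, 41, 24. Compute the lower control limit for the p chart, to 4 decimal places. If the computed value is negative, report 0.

0.0359

p̄ = Σdᵢ / (k·n) = 453 / (15 × 400) = 0.07550
LCL = p̄ − 3·√(p̄(1−p̄)/n) = 0.07550 − 3 × 0.01321 = 0.03587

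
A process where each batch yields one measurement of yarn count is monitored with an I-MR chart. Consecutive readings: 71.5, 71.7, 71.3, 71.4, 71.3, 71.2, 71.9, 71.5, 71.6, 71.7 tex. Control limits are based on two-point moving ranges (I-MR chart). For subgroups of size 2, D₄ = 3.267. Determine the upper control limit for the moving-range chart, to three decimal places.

0.799

Moving ranges: 0.2, 0.4, 0.1, 0.1, 0.1, 0.7, 0.4, 0.1, 0.1; M̄R̄ = 2.2000 / 9 = 0.2444
UCL_MR = D₄·M̄R̄ = 3.267 × 0.2444 = 0.7986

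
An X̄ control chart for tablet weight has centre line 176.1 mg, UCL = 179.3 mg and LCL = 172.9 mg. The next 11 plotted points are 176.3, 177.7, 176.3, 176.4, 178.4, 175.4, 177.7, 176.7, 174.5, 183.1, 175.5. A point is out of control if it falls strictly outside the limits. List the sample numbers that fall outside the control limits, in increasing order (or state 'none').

Compare each point to [172.9, 179.3]: sample 10 = 183.1 > UCL.

10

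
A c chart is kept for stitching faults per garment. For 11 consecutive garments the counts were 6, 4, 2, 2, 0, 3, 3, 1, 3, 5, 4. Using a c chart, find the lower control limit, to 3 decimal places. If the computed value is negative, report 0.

c̄ = (6 + 4 + 2 + 2 + 0 + 3 + 3 + 1 + 3 + 5 + 4) / 11 = 33 / 11 = 3.0000
LCL = c̄ − 3√c̄ = 3.0000 − 3 × 1.7321 = -2.1962 → 0 (cannot be negative)

0.000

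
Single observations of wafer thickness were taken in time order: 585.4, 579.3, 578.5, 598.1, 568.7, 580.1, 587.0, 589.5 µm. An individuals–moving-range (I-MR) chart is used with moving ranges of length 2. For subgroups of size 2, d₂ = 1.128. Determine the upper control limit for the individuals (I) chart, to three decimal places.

612.466

X̄ = (585.4 + 579.3 + 578.5 + 598.1 + 568.7 + 580.1 + 587.0 + 589.5) / 8 = 583.3250
Moving ranges: 6.1, 0.8, 19.6, 29.4, 11.4, 6.9, 2.5; M̄R̄ = 76.7000 / 7 = 10.9571
UCL = X̄ + 3·M̄R̄/d₂ = 583.3250 + 3 × 10.9571 / 1.128 = 612.4663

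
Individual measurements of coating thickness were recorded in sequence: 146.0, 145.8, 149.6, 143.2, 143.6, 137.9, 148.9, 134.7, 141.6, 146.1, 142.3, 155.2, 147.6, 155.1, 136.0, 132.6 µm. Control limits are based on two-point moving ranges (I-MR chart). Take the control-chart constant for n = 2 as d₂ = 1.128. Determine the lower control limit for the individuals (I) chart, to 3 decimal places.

125.095

X̄ = (146.0 + 145.8 + 149.6 + 143.2 + 143.6 + 137.9 + 148.9 + 134.7 + 141.6 + 146.1 + 142.3 + 155.2 + 147.6 + 155.1 + 136.0 + 132.6) / 16 = 144.1375
Moving ranges: 0.2, 3.8, 6.4, 0.4, 5.7, 11.0, 14.2, 6.9, 4.5, 3.8, 12.9, 7.6, 7.5, 19.1, 3.4; M̄R̄ = 107.4000 / 15 = 7.1600
LCL = X̄ − 3·M̄R̄/d₂ = 144.1375 − 3 × 7.1600 / 1.128 = 125.0949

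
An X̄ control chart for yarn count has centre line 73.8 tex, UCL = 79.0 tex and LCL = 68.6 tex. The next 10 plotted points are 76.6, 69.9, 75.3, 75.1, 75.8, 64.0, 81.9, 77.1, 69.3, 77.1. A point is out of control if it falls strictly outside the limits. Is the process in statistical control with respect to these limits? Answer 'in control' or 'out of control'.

out of control

Compare each point to [68.6, 79.0]: sample 6 = 64.0 < LCL; sample 7 = 81.9 > UCL.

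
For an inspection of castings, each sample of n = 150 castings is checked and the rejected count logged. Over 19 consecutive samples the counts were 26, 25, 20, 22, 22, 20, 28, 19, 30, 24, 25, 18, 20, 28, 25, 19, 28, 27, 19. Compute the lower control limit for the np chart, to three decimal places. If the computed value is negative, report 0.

10.084

p̄ = Σdᵢ / (k·n) = 445 / (19 × 150) = 0.15614
LCL = np̄ − 3·√(np̄(1−p̄)) = 23.4211 − 3 × 4.4457 = 10.0840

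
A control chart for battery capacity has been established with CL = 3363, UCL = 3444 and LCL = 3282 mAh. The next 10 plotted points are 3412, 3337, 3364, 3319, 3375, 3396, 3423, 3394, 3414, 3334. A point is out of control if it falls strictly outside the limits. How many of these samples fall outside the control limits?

All 10 points lie within [3282, 3444].

0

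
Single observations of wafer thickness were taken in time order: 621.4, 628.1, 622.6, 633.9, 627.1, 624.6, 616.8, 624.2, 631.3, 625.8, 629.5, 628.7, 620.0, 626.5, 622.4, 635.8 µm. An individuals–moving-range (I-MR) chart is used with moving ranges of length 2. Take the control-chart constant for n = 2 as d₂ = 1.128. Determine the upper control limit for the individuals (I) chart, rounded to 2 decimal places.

X̄ = (621.4 + 628.1 + 622.6 + 633.9 + 627.1 + 624.6 + 616.8 + 624.2 + 631.3 + 625.8 + 629.5 + 628.7 + 620.0 + 626.5 + 622.4 + 635.8) / 16 = 626.1688
Moving ranges: 6.7, 5.5, 11.3, 6.8, 2.5, 7.8, 7.4, 7.1, 5.5, 3.7, 0.8, 8.7, 6.5, 4.1, 13.4; M̄R̄ = 97.8000 / 15 = 6.5200
UCL = X̄ + 3·M̄R̄/d₂ = 626.1688 + 3 × 6.5200 / 1.128 = 643.5092

643.51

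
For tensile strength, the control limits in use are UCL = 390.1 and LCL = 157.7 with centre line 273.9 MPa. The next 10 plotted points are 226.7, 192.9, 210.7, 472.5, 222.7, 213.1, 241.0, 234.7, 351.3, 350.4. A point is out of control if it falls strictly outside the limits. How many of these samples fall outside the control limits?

Compare each point to [157.7, 390.1]: sample 4 = 472.5 > UCL.

1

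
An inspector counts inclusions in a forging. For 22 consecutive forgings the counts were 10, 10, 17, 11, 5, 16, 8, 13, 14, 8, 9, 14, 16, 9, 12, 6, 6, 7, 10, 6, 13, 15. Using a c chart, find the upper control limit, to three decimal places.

20.487

c̄ = (10 + 10 + 17 + 11 + 5 + 16 + 8 + 13 + 14 + 8 + 9 + 14 + 16 + 9 + 12 + 6 + 6 + 7 + 10 + 6 + 13 + 15) / 22 = 235 / 22 = 10.6818
UCL = c̄ + 3√c̄ = 10.6818 + 3 × √10.6818 = 10.6818 + 3 × 3.2683 = 20.4867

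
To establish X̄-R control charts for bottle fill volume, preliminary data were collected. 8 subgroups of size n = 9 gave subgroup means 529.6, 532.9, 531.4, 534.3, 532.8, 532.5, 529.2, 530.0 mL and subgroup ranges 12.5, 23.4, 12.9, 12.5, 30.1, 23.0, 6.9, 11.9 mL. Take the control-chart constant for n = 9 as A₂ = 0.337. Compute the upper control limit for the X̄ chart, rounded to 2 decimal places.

537.20

X̄̄ = (529.6 + 532.9 + 531.4 + 534.3 + 532.8 + 532.5 + 529.2 + 530.0) / 8 = 4252.7000 / 8 = 531.5875
R̄ = (12.5 + 23.4 + 12.9 + 12.5 + 30.1 + 23.0 + 6.9 + 11.9) / 8 = 133.2000 / 8 = 16.6500
UCL = X̄̄ + A₂·R̄ = 531.5875 + 0.337 × 16.6500 = 537.1985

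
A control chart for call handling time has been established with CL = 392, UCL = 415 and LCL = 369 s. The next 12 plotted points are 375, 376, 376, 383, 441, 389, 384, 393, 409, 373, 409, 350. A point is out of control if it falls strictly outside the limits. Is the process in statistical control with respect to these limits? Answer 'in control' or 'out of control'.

Compare each point to [369, 415]: sample 5 = 441 > UCL; sample 12 = 350 < LCL.

out of control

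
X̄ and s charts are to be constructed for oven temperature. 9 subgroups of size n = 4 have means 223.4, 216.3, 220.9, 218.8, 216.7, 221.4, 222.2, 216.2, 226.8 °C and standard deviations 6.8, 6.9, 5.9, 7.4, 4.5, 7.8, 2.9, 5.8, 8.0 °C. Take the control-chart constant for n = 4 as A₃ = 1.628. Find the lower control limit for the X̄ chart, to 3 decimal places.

210.170

X̄̄ = (223.4 + 216.3 + 220.9 + 218.8 + 216.7 + 221.4 + 222.2 + 216.2 + 226.8) / 9 = 220.3000
s̄ = (6.8 + 6.9 + 5.9 + 7.4 + 4.5 + 7.8 + 2.9 + 5.8 + 8.0) / 9 = 6.2222
LCL = X̄̄ − A₃·s̄ = 220.3000 − 1.628 × 6.2222 = 210.1702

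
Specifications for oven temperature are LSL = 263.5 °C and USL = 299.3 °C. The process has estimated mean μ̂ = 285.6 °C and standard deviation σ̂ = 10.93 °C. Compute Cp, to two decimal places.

Cp = (USL − LSL) / (6σ̂) = (299.3 − 263.5) / (6 × 10.93) = 35.8000 / 65.5800 = 0.5459

0.55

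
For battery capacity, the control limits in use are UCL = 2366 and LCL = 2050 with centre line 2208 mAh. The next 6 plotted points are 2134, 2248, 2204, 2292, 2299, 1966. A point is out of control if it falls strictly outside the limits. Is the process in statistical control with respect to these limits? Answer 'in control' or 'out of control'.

Compare each point to [2050, 2366]: sample 6 = 1966 < LCL.

out of control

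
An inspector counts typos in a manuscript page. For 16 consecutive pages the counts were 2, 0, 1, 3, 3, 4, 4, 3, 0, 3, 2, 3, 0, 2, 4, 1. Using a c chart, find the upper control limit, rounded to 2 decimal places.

c̄ = (2 + 0 + 1 + 3 + 3 + 4 + 4 + 3 + 0 + 3 + 2 + 3 + 0 + 2 + 4 + 1) / 16 = 35 / 16 = 2.1875
UCL = c̄ + 3√c̄ = 2.1875 + 3 × √2.1875 = 2.1875 + 3 × 1.4790 = 6.6246

6.62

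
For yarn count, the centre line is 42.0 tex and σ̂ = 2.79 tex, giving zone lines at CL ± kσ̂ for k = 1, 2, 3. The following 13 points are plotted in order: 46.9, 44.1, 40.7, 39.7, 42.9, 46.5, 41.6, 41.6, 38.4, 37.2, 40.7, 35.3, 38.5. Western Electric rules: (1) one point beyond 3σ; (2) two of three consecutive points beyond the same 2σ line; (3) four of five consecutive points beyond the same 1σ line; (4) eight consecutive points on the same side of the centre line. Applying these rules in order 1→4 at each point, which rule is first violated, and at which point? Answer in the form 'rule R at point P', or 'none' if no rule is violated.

rule 3 at point 13

Zone of each point (C = within 1σ̂, B = 1σ̂–2σ̂, A = 2σ̂–3σ̂, * = beyond 3σ̂; sign = side of CL): 1:+B, 2:+C, 3:-C, 4:-C, 5:+C, 6:+B, 7:-C, 8:-C, 9:-B, 10:-B, 11:-C, 12:-A, 13:-B
Rule 3 (four of five consecutive points beyond the same 1σ limit) is satisfied at point 13.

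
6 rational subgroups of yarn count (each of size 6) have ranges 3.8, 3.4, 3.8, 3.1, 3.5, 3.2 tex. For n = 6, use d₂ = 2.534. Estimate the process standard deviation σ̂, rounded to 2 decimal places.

R̄ = (3.8 + 3.4 + 3.8 + 3.1 + 3.5 + 3.2) / 6 = 3.4667
σ̂ = R̄ / d₂ = 3.4667 / 2.534 = 1.3681

1.37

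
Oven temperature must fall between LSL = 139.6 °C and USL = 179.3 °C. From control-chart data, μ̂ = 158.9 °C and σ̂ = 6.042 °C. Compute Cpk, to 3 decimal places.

1.065

Cpu = (USL − μ̂) / (3σ̂) = (179.3 − 158.9) / (3 × 6.042) = 1.1255; Cpl = (μ̂ − LSL) / (3σ̂) = (158.9 − 139.6) / (3 × 6.042) = 1.0648; Cpk = min(Cpu, Cpl) = 1.0648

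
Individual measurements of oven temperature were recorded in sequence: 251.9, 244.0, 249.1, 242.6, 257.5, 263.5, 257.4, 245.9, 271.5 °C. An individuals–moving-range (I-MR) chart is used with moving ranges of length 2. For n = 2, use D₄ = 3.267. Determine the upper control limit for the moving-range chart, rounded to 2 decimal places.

Moving ranges: 7.9, 5.1, 6.5, 14.9, 6.0, 6.1, 11.5, 25.6; M̄R̄ = 83.6000 / 8 = 10.4500
UCL_MR = D₄·M̄R̄ = 3.267 × 10.4500 = 34.1401

34.14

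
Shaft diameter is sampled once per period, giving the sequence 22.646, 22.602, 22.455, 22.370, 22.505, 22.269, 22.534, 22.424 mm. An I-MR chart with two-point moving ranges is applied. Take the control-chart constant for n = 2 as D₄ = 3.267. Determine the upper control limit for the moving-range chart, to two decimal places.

0.48

Moving ranges: 0.044, 0.147, 0.085, 0.135, 0.236, 0.265, 0.110; M̄R̄ = 1.0220 / 7 = 0.1460
UCL_MR = D₄·M̄R̄ = 3.267 × 0.1460 = 0.4770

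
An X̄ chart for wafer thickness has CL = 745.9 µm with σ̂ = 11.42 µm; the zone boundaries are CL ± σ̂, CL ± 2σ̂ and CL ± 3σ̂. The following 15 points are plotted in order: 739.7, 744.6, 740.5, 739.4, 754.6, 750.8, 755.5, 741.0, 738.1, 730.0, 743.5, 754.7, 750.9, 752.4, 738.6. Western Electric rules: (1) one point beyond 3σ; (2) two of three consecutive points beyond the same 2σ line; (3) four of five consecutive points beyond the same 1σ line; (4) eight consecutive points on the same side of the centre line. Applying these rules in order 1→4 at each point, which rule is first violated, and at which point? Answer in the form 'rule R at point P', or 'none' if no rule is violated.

none

Zone of each point (C = within 1σ̂, B = 1σ̂–2σ̂, A = 2σ̂–3σ̂, * = beyond 3σ̂; sign = side of CL): 1:-C, 2:-C, 3:-C, 4:-C, 5:+C, 6:+C, 7:+C, 8:-C, 9:-C, 10:-B, 11:-C, 12:+C, 13:+C, 14:+C, 15:-C
No rule fires across all 15 points.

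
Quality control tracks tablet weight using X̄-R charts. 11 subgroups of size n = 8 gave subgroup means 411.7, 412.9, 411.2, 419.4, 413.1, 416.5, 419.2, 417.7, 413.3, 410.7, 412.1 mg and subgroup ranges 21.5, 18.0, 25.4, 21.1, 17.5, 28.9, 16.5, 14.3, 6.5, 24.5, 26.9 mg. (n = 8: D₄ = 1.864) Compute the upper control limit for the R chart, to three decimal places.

R̄ = (21.5 + 18.0 + 25.4 + 21.1 + 17.5 + 28.9 + 16.5 + 14.3 + 6.5 + 24.5 + 26.9) / 11 = 221.1000 / 11 = 20.1000
UCL_R = D₄·R̄ = 1.864 × 20.1000 = 37.4664

37.466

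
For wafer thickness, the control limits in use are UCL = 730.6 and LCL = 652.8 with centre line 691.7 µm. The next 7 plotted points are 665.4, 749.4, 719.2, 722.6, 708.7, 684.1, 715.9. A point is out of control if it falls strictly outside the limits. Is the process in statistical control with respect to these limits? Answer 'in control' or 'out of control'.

Compare each point to [652.8, 730.6]: sample 2 = 749.4 > UCL.

out of control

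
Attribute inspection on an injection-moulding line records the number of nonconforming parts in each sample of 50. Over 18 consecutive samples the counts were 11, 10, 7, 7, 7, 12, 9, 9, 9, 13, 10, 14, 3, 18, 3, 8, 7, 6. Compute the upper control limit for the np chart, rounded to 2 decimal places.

17.22

p̄ = Σdᵢ / (k·n) = 163 / (18 × 50) = 0.18111
UCL = np̄ + 3·√(np̄(1−p̄)) = 9.0556 + 3 × √(9.0556×0.81889) = 9.0556 + 3 × 2.7231 = 17.2250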